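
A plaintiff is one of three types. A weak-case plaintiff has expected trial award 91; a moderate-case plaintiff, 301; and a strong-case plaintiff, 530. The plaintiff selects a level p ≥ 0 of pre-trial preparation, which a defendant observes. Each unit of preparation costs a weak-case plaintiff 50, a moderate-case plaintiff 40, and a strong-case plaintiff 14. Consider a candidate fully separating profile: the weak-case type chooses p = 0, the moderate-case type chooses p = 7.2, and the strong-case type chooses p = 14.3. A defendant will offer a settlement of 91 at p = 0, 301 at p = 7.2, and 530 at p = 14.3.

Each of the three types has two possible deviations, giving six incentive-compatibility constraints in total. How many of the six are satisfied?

Moderate-case (own payoff 301 − 40×7.2 = 13): to p=0 gives 91 → profitable ✗; to p=14.3 gives 530 − 40×14.3 = -42 → no gain ✓.
Weak-case (own payoff 91): to p=7.2 gives 301 − 50×7.2 = -59 → no gain ✓; to p=14.3 gives 530 − 50×14.3 = -185 → no gain ✓.
Strong-case (own payoff 530 − 14×14.3 = 329.8): to p=0 gives 91 → no gain ✓; to p=7.2 gives 301 − 14×7.2 = 200.2 → no gain ✓.
5 of the 6 constraints hold; not an equilibrium.

5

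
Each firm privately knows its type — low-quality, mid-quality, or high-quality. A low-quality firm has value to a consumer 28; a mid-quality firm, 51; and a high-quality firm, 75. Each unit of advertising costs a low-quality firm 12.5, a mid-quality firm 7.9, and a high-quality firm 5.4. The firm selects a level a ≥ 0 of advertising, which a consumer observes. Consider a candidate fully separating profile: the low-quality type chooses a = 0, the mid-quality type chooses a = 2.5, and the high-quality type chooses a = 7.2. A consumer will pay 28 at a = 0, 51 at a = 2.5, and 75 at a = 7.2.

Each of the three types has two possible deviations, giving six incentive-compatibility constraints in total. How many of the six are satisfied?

5

Mid-quality (own payoff 51 − 7.9×2.5 = 31.25): to a=0 gives 28 → no gain ✓; to a=7.2 gives 75 − 7.9×7.2 = 18.12 → no gain ✓.
Low-quality (own payoff 28): to a=2.5 gives 51 − 12.5×2.5 = 19.75 → no gain ✓; to a=7.2 gives 75 − 12.5×7.2 = -15 → no gain ✓.
High-quality (own payoff 75 − 5.4×7.2 = 36.12): to a=0 gives 28 → no gain ✓; to a=2.5 gives 51 − 5.4×2.5 = 37.5 → profitable ✗.
5 of the 6 constraints hold; not an equilibrium.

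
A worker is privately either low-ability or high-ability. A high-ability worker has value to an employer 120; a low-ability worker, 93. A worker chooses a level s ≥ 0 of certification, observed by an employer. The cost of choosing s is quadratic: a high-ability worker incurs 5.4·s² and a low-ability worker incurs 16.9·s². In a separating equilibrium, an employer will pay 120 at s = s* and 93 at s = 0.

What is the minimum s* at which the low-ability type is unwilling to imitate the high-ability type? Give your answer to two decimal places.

1.26

The low-ability type at s = 0 receives 93; imitating at s* yields 120 − 16.9·s*².
Indifference: 93 = 120 − 16.9·s*², so s*² = (120 − 93) / 16.9 ≈ 1.5976.
s* = √1.5976 ≈ 1.26.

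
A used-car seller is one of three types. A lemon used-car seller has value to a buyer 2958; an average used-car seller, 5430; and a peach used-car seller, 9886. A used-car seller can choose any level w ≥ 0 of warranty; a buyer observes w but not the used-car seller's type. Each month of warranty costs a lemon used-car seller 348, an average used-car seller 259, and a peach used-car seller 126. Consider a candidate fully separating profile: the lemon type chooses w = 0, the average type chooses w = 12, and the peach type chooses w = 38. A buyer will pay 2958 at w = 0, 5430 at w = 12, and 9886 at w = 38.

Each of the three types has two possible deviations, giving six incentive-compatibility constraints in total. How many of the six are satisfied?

Peach (own payoff 9886 − 126×38 = 5098): to w=0 gives 2958 → no gain ✓; to w=12 gives 5430 − 126×12 = 3918 → no gain ✓.
Average (own payoff 5430 − 259×12 = 2322): to w=0 gives 2958 → profitable ✗; to w=38 gives 9886 − 259×38 = 44 → no gain ✓.
Lemon (own payoff 2958): to w=12 gives 5430 − 348×12 = 1254 → no gain ✓; to w=38 gives 9886 − 348×38 = -3338 → no gain ✓.
5 of the 6 constraints hold; not an equilibrium.

5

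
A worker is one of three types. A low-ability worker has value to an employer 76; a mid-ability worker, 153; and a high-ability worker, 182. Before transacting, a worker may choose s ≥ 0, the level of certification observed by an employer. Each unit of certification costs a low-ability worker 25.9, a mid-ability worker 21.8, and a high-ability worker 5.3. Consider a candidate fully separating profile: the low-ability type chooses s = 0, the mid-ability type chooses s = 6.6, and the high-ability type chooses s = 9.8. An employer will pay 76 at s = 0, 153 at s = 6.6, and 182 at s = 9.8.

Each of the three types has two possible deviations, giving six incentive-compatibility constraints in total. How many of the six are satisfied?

Mid-ability (own payoff 153 − 21.8×6.6 = 9.12): to s=0 gives 76 → profitable ✗; to s=9.8 gives 182 − 21.8×9.8 = -31.64 → no gain ✓.
High-ability (own payoff 182 − 5.3×9.8 = 130.06): to s=0 gives 76 → no gain ✓; to s=6.6 gives 153 − 5.3×6.6 = 118.02 → no gain ✓.
Low-ability (own payoff 76): to s=6.6 gives 153 − 25.9×6.6 = -17.94 → no gain ✓; to s=9.8 gives 182 − 25.9×9.8 = -71.82 → no gain ✓.
5 of the 6 constraints hold; not an equilibrium.

5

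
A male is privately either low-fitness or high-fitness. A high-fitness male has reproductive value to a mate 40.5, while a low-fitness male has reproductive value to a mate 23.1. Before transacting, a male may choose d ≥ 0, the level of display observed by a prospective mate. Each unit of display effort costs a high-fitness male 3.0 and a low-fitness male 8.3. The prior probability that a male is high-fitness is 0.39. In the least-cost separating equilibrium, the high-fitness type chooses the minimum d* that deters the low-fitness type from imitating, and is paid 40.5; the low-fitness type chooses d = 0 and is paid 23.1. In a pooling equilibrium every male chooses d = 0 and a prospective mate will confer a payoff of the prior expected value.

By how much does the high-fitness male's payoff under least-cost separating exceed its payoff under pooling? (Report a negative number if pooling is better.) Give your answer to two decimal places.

4.32

Least-cost separating signal: d* solves 23.1 = 40.5 − 8.3·d*, so d* = (40.5 − 23.1)/8.3 ≈ 2.0964.
High-fitness type's separating payoff: 40.5 − 3.0 × d* = 40.5 − 3.0 × (40.5 − 23.1)/8.3 = 40.5 − 52.2/8.3 ≈ 34.2108.
Pooling payoff: 0.39 × 40.5 + 0.61 × 23.1 = 29.886.
Difference: 34.2108 − 29.886 = 4.3248, i.e. 4.32 to two decimal places.
The high-fitness type prefers to separate.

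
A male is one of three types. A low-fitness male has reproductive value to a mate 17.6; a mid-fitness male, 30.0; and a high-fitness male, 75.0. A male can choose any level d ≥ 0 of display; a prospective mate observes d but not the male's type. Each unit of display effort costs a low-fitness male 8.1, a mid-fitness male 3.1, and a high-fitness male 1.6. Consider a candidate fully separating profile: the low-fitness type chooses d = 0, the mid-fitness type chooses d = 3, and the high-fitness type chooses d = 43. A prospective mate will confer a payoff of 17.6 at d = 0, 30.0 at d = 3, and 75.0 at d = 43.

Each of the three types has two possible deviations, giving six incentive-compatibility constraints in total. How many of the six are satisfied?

4

High-fitness (own payoff 75.0 − 1.6×43 = 6.2): to d=0 gives 17.6 → profitable ✗; to d=3 gives 30.0 − 1.6×3 = 25.2 → profitable ✗.
Low-fitness (own payoff 17.6): to d=3 gives 30.0 − 8.1×3 = 5.7 → no gain ✓; to d=43 gives 75.0 − 8.1×43 = -273.3 → no gain ✓.
Mid-fitness (own payoff 30.0 − 3.1×3 = 20.7): to d=0 gives 17.6 → no gain ✓; to d=43 gives 75.0 − 3.1×43 = -58.3 → no gain ✓.
4 of the 6 constraints hold; not an equilibrium.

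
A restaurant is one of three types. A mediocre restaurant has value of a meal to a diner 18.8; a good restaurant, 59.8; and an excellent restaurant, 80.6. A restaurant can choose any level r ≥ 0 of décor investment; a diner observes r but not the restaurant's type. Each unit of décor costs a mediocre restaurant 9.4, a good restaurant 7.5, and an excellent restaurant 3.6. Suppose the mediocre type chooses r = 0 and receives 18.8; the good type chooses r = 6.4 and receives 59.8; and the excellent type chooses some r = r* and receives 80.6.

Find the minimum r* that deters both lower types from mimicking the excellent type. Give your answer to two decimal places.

9.17

Good type (on-path payoff 59.8 − 7.5×6.4 = 11.8) won't mimic when 11.8 ≥ 80.6 − 7.5·r*, i.e. r* ≥ 9.17.
Mediocre type (on-path payoff 18.8) won't mimic when 18.8 ≥ 80.6 − 9.4·r*, i.e. r* ≥ 6.57.
Both must hold, so r* = max(6.57, 9.17) = 9.17. The good type's constraint binds.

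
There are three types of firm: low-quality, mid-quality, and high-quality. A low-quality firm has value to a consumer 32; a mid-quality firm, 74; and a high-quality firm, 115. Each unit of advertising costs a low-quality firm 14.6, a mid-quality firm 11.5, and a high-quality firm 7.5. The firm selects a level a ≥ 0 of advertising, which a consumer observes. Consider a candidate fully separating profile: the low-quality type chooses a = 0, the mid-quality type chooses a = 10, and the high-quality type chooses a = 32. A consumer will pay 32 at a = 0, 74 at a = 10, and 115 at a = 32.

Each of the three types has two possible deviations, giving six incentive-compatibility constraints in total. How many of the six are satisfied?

Low-quality (own payoff 32): to a=10 gives 74 − 14.6×10 = -72 → no gain ✓; to a=32 gives 115 − 14.6×32 = -352.2 → no gain ✓.
Mid-quality (own payoff 74 − 11.5×10 = -41): to a=0 gives 32 → profitable ✗; to a=32 gives 115 − 11.5×32 = -253 → no gain ✓.
High-quality (own payoff 115 − 7.5×32 = -125): to a=0 gives 32 → profitable ✗; to a=10 gives 74 − 7.5×10 = -1 → profitable ✗.
3 of the 6 constraints hold; not an equilibrium.

3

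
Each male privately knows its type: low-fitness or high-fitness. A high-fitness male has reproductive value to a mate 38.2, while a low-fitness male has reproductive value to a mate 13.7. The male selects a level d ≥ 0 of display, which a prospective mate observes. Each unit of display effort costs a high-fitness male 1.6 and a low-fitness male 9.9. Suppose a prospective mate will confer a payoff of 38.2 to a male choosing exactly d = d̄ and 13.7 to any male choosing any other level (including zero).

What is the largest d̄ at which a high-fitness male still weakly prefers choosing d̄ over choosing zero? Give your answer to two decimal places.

Choosing d̄ yields the high-fitness type 38.2 − 1.6·d̄; choosing zero yields 13.7.
The high-fitness type is indifferent at 38.2 − 1.6·d̄ = 13.7, i.e. d̄ = (38.2 − 13.7) / 1.6 ≈ 15.31.
For any d̄ above 15.31 the high-fitness type would rather pool at zero, so separation collapses.

15.31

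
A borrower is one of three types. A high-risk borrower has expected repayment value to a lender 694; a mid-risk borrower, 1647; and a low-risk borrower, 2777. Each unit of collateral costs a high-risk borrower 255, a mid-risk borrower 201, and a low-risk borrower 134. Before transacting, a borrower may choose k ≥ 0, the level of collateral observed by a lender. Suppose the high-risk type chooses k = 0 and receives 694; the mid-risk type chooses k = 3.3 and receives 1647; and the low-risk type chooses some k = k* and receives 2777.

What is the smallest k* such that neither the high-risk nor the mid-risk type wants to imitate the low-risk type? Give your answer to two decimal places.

8.92

High-risk type (on-path payoff 694) won't mimic when 694 ≥ 2777 − 255·k*, i.e. k* ≥ 8.17.
Mid-risk type (on-path payoff 1647 − 201×3.3 = 983.7) won't mimic when 983.7 ≥ 2777 − 201·k*, i.e. k* ≥ 8.92.
Both must hold, so k* = max(8.17, 8.92) = 8.92. The mid-risk type's constraint binds.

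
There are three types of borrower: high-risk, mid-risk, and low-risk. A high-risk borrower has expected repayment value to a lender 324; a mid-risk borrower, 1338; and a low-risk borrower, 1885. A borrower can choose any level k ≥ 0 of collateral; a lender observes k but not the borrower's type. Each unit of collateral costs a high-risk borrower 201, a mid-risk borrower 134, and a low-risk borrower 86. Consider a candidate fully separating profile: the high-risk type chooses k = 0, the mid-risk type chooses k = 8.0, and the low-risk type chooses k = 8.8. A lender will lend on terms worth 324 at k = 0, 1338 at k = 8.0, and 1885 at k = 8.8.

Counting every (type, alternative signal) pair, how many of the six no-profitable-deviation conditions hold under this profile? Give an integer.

Mid-risk (own payoff 1338 − 134×8.0 = 266): to k=0 gives 324 → profitable ✗; to k=8.8 gives 1885 − 134×8.8 = 705.8 → profitable ✗.
Low-risk (own payoff 1885 − 86×8.8 = 1128.2): to k=0 gives 324 → no gain ✓; to k=8.0 gives 1338 − 86×8.0 = 650 → no gain ✓.
High-risk (own payoff 324): to k=8.0 gives 1338 − 201×8.0 = -270 → no gain ✓; to k=8.8 gives 1885 − 201×8.8 = 116.2 → no gain ✓.
4 of the 6 constraints hold; not an equilibrium.

4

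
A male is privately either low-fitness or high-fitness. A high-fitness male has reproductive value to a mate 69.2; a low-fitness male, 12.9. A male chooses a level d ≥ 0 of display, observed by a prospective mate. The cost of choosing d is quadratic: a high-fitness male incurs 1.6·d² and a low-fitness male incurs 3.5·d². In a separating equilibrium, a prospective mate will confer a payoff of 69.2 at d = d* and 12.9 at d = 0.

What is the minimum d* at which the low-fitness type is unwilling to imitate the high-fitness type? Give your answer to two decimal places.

4.01

The low-fitness type at d = 0 receives 12.9; imitating at d* yields 69.2 − 3.5·d*².
Indifference: 12.9 = 69.2 − 3.5·d*², so d*² = (69.2 − 12.9) / 3.5 ≈ 16.0857.
d* = √16.0857 ≈ 4.01.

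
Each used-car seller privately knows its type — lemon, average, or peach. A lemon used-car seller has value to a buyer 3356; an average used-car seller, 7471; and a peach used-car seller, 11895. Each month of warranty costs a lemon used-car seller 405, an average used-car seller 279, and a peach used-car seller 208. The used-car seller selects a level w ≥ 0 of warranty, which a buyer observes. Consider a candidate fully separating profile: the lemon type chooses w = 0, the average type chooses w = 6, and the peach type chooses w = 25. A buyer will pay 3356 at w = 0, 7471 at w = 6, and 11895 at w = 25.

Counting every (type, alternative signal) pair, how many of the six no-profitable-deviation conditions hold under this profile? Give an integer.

5

Peach (own payoff 11895 − 208×25 = 6695): to w=0 gives 3356 → no gain ✓; to w=6 gives 7471 − 208×6 = 6223 → no gain ✓.
Average (own payoff 7471 − 279×6 = 5797): to w=0 gives 3356 → no gain ✓; to w=25 gives 11895 − 279×25 = 4920 → no gain ✓.
Lemon (own payoff 3356): to w=6 gives 7471 − 405×6 = 5041 → profitable ✗; to w=25 gives 11895 − 405×25 = 1770 → no gain ✓.
5 of the 6 constraints hold; not an equilibrium.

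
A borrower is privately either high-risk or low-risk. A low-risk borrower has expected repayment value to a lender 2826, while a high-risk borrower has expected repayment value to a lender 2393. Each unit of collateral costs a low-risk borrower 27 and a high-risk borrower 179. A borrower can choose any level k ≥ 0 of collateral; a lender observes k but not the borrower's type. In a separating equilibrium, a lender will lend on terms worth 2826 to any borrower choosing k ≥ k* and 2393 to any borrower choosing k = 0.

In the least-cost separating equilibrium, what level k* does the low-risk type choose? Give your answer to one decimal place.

2.4

A high-risk borrower choosing k = 0 receives 2393.
Imitating at k* instead would pay 2826 at cost 179·k*, netting 2826 − 179·k*.
Indifference: 2393 = 2826 − 179·k*, so k* = (2826 − 2393) / 179 ≈ 2.4.
This is the high-risk type's binding incentive-compatibility constraint; any k ≥ 2.4 sustains separation on that side.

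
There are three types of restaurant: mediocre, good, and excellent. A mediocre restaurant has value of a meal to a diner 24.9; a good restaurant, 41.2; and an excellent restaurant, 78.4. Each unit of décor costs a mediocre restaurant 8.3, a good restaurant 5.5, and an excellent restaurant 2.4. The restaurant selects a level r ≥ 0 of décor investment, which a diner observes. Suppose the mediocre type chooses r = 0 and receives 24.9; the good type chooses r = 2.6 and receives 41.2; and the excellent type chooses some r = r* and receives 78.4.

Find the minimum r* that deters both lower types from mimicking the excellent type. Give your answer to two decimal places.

9.36

Mediocre type (on-path payoff 24.9) won't mimic when 24.9 ≥ 78.4 − 8.3·r*, i.e. r* ≥ 6.45.
Good type (on-path payoff 41.2 − 5.5×2.6 = 26.9) won't mimic when 26.9 ≥ 78.4 − 5.5·r*, i.e. r* ≥ 9.36.
Both must hold, so r* = max(6.45, 9.36) = 9.36. The good type's constraint binds.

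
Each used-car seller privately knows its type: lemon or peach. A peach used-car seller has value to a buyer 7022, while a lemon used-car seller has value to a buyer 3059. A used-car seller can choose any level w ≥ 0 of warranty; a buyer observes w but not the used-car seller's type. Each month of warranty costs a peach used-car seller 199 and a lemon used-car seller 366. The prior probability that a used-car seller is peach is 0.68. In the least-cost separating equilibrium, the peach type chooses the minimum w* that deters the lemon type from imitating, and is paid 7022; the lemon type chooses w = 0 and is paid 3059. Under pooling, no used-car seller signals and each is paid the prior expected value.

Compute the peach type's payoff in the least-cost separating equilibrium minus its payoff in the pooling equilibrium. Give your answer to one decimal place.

-886.6

Least-cost separating signal: w* solves 3059 = 7022 − 366·w*, so w* = (7022 − 3059)/366 ≈ 10.8279.
Peach type's separating payoff: 7022 − 199 × w* = 7022 − 199 × (7022 − 3059)/366 = 7022 − 788637/366 ≈ 4867.254.
Pooling payoff: 0.68 × 7022 + 0.32 × 3059 = 5753.84.
Difference: 4867.254 − 5753.84 = -886.586, i.e. -886.6 to one decimal place.
The peach type would prefer the pooling outcome.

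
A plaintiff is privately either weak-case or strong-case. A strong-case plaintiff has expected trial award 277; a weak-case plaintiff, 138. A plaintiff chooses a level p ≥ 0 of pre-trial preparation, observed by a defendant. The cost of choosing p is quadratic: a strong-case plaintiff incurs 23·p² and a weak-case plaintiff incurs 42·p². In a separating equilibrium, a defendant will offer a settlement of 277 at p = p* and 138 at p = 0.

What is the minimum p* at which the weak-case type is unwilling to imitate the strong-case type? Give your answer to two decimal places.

The weak-case type at p = 0 receives 138; imitating at p* yields 277 − 42·p*².
Indifference: 138 = 277 − 42·p*², so p*² = (277 − 138) / 42 ≈ 3.3095.
p* = √3.3095 ≈ 1.82.

1.82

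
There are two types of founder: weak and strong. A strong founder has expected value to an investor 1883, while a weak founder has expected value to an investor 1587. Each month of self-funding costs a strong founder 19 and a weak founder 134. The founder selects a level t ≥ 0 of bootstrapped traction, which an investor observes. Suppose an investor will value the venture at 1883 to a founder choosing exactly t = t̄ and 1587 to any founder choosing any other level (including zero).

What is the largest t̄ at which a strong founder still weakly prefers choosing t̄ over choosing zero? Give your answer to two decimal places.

Choosing t̄ yields the strong type 1883 − 19·t̄; choosing zero yields 1587.
The strong type is indifferent at 1883 − 19·t̄ = 1587, i.e. t̄ = (1883 − 1587) / 19 ≈ 15.58.
For any t̄ above 15.58 the strong type would rather pool at zero, so separation collapses.

15.58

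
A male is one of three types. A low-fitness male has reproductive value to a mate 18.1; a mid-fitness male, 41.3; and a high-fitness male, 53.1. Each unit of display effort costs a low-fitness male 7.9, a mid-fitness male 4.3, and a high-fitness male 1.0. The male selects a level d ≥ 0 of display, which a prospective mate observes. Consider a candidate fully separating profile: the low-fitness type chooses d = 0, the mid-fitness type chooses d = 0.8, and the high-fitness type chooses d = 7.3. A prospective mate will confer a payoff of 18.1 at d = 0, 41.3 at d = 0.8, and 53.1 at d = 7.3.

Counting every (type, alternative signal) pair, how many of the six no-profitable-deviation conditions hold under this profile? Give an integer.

High-fitness (own payoff 53.1 − 1.0×7.3 = 45.8): to d=0 gives 18.1 → no gain ✓; to d=0.8 gives 41.3 − 1.0×0.8 = 40.5 → no gain ✓.
Mid-fitness (own payoff 41.3 − 4.3×0.8 = 37.86): to d=0 gives 18.1 → no gain ✓; to d=7.3 gives 53.1 − 4.3×7.3 = 21.71 → no gain ✓.
Low-fitness (own payoff 18.1): to d=0.8 gives 41.3 − 7.9×0.8 = 34.98 → profitable ✗; to d=7.3 gives 53.1 − 7.9×7.3 = -4.57 → no gain ✓.
5 of the 6 constraints hold; not an equilibrium.

5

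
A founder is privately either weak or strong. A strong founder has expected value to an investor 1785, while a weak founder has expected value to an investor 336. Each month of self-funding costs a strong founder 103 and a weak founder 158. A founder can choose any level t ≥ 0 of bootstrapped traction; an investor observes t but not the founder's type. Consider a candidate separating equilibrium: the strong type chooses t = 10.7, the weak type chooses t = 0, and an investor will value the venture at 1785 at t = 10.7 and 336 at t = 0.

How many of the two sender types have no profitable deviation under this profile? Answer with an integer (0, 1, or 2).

Weak type: stay at 0 → 336; mimic → 1785 − 158 × 10.7 = 94.4. IC holds (336 ≥ 94.4).
Strong type: signal → 1785 − 103 × 10.7 = 682.9; deviate to 0 → 336. IC holds (682.9 ≥ 336).
2 of 2 constraints hold, so this is a separating equilibrium.

2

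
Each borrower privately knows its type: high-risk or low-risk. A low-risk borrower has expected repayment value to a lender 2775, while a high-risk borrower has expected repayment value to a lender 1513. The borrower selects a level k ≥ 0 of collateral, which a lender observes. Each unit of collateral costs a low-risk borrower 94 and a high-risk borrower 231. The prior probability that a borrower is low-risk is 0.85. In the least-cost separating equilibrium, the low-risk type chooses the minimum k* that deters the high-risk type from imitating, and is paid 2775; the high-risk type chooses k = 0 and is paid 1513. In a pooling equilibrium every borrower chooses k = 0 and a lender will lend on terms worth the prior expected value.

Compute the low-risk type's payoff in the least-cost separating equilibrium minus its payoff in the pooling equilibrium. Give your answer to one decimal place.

Least-cost separating signal: k* solves 1513 = 2775 − 231·k*, so k* = (2775 − 1513)/231 ≈ 5.4632.
Low-risk type's separating payoff: 2775 − 94 × k* = 2775 − 94 × (2775 − 1513)/231 = 2775 − 118628/231 ≈ 2261.459.
Pooling payoff: 0.85 × 2775 + 0.15 × 1513 = 2585.7.
Difference: 2261.459 − 2585.7 = -324.241, i.e. -324.2 to one decimal place.
The low-risk type would prefer the pooling outcome.

-324.2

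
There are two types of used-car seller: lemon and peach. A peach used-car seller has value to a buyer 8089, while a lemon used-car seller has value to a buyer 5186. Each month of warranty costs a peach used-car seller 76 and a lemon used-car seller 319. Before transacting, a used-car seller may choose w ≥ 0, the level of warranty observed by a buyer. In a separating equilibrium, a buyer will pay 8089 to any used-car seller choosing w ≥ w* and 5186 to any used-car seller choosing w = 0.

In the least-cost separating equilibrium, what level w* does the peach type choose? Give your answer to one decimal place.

9.1

A lemon used-car seller choosing w = 0 receives 5186.
Imitating at w* instead would pay 8089 at cost 319·w*, netting 8089 − 319·w*.
Indifference: 5186 = 8089 − 319·w*, so w* = (8089 − 5186) / 319 ≈ 9.1.
This is the lemon type's binding incentive-compatibility constraint; any w ≥ 9.1 sustains separation on that side.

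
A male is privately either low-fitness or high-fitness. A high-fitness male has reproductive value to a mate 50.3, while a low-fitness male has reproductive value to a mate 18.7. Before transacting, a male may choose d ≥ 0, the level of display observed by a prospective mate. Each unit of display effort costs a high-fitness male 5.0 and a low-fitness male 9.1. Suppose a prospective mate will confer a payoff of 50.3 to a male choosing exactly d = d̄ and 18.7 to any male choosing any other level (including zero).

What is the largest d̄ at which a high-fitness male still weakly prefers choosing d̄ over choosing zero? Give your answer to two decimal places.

Choosing d̄ yields the high-fitness type 50.3 − 5.0·d̄; choosing zero yields 18.7.
The high-fitness type is indifferent at 50.3 − 5.0·d̄ = 18.7, i.e. d̄ = (50.3 − 18.7) / 5.0 = 6.32.
For any d̄ above 6.32 the high-fitness type would rather pool at zero, so separation collapses.

6.32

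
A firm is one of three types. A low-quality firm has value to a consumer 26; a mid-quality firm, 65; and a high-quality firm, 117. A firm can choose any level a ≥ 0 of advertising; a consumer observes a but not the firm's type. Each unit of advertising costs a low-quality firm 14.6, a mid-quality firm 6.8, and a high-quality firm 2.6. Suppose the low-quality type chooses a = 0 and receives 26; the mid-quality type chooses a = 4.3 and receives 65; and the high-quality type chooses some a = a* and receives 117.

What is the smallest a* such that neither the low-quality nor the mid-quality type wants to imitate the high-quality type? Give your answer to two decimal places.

Mid-quality type (on-path payoff 65 − 6.8×4.3 = 35.76) won't mimic when 35.76 ≥ 117 − 6.8·a*, i.e. a* ≥ 11.95.
Low-quality type (on-path payoff 26) won't mimic when 26 ≥ 117 − 14.6·a*, i.e. a* ≥ 6.23.
Both must hold, so a* = max(6.23, 11.95) = 11.95. The mid-quality type's constraint binds.

11.95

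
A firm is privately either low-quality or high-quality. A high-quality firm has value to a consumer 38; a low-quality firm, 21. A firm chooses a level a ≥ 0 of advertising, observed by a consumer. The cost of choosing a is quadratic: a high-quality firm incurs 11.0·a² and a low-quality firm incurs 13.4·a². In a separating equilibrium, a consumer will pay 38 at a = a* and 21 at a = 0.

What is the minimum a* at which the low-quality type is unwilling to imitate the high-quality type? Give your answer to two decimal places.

The low-quality type at a = 0 receives 21; imitating at a* yields 38 − 13.4·a*².
Indifference: 21 = 38 − 13.4·a*², so a*² = (38 − 21) / 13.4 ≈ 1.2687.
a* = √1.2687 ≈ 1.13.

1.13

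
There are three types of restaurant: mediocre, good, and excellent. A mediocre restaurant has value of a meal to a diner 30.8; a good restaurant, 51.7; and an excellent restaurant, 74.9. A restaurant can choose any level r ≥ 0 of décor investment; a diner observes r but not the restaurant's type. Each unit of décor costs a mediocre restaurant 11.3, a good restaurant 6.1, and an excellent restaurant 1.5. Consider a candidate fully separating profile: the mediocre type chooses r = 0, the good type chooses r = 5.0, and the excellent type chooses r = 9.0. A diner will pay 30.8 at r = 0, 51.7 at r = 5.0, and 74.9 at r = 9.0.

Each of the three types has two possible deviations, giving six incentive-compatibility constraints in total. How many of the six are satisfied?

5

Excellent (own payoff 74.9 − 1.5×9.0 = 61.4): to r=0 gives 30.8 → no gain ✓; to r=5.0 gives 51.7 − 1.5×5.0 = 44.2 → no gain ✓.
Good (own payoff 51.7 − 6.1×5.0 = 21.2): to r=0 gives 30.8 → profitable ✗; to r=9.0 gives 74.9 − 6.1×9.0 = 20 → no gain ✓.
Mediocre (own payoff 30.8): to r=5.0 gives 51.7 − 11.3×5.0 = -4.8 → no gain ✓; to r=9.0 gives 74.9 − 11.3×9.0 = -26.8 → no gain ✓.
5 of the 6 constraints hold; not an equilibrium.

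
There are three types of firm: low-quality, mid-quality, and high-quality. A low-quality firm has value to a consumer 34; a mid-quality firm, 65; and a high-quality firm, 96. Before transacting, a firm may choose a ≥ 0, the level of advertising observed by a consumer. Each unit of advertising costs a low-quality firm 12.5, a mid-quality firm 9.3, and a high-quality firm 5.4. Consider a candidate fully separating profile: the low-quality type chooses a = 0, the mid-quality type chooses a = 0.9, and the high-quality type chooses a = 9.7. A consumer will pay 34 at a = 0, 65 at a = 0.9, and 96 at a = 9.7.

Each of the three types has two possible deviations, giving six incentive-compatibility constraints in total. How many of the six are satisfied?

Mid-quality (own payoff 65 − 9.3×0.9 = 56.63): to a=0 gives 34 → no gain ✓; to a=9.7 gives 96 − 9.3×9.7 = 5.79 → no gain ✓.
Low-quality (own payoff 34): to a=0.9 gives 65 − 12.5×0.9 = 53.75 → profitable ✗; to a=9.7 gives 96 − 12.5×9.7 = -25.25 → no gain ✓.
High-quality (own payoff 96 − 5.4×9.7 = 43.62): to a=0 gives 34 → no gain ✓; to a=0.9 gives 65 − 5.4×0.9 = 60.14 → profitable ✗.
4 of the 6 constraints hold; not an equilibrium.

4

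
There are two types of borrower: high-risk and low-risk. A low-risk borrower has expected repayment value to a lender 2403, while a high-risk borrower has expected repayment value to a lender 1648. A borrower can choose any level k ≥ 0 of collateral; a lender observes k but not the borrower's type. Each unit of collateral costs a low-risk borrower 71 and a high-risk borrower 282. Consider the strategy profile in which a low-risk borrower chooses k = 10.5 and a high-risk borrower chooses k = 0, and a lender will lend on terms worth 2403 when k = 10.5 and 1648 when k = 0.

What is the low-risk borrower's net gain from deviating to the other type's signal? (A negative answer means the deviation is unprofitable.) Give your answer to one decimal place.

Playing k = 10.5 the low-risk borrower receives 2403 − 71 × 10.5 = 1657.5.
Deviating to k = 0 yields 1648 instead.
Gain from deviating: 1648 − 1657.5 = -9.5.
The gain is negative, so the low-risk type's incentive-compatibility constraint is satisfied.

-9.5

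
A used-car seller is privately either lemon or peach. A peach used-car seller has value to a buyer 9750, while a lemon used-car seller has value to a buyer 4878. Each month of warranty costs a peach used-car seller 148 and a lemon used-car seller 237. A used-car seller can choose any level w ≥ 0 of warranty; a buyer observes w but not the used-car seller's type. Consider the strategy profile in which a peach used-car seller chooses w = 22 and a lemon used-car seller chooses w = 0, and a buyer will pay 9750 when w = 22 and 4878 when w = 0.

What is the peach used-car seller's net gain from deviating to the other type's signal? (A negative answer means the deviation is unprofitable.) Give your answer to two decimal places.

-1616.00

Playing w = 22 the peach used-car seller receives 9750 − 148 × 22 = 6494.
Deviating to w = 0 yields 4878 instead.
Gain from deviating: 4878 − 6494 = -1616.00.
The gain is negative, so the peach type's incentive-compatibility constraint is satisfied.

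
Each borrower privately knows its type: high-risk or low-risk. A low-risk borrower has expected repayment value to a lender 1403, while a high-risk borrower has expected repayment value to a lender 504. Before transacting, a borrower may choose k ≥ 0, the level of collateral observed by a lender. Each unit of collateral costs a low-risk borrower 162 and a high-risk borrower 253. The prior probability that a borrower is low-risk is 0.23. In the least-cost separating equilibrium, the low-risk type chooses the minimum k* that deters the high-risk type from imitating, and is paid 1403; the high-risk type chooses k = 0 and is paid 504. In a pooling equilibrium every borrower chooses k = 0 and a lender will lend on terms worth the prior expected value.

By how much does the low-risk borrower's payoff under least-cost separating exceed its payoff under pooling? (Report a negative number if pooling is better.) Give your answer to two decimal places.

116.59

Least-cost separating signal: k* solves 504 = 1403 − 253·k*, so k* = (1403 − 504)/253 ≈ 3.5534.
Low-risk type's separating payoff: 1403 − 162 × k* = 1403 − 162 × (1403 − 504)/253 = 1403 − 145638/253 ≈ 827.3557.
Pooling payoff: 0.23 × 1403 + 0.77 × 504 = 710.77.
Difference: 827.3557 − 710.77 = 116.5857, i.e. 116.59 to two decimal places.
The low-risk type prefers to separate.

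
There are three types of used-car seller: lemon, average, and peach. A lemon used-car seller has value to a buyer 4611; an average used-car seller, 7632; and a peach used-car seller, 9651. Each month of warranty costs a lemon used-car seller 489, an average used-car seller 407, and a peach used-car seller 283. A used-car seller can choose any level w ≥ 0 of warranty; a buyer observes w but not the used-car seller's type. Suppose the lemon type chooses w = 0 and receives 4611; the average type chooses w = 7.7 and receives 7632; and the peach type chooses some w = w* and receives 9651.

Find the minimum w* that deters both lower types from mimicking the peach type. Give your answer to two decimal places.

Average type (on-path payoff 7632 − 407×7.7 = 4498.1) won't mimic when 4498.1 ≥ 9651 − 407·w*, i.e. w* ≥ 12.66.
Lemon type (on-path payoff 4611) won't mimic when 4611 ≥ 9651 − 489·w*, i.e. w* ≥ 10.31.
Both must hold, so w* = max(10.31, 12.66) = 12.66. The average type's constraint binds.

12.66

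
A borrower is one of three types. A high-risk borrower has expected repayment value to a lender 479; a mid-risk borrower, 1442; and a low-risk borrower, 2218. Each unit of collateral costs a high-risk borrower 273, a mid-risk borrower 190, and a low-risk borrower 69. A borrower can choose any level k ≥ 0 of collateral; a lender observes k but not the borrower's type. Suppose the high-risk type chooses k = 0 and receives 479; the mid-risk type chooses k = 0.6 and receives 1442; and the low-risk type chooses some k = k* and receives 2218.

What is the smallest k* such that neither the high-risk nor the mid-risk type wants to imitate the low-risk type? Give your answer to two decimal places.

6.37

High-risk type (on-path payoff 479) won't mimic when 479 ≥ 2218 − 273·k*, i.e. k* ≥ 6.37.
Mid-risk type (on-path payoff 1442 − 190×0.6 = 1328) won't mimic when 1328 ≥ 2218 − 190·k*, i.e. k* ≥ 4.68.
Both must hold, so k* = max(6.37, 4.68) = 6.37. The high-risk type's constraint binds.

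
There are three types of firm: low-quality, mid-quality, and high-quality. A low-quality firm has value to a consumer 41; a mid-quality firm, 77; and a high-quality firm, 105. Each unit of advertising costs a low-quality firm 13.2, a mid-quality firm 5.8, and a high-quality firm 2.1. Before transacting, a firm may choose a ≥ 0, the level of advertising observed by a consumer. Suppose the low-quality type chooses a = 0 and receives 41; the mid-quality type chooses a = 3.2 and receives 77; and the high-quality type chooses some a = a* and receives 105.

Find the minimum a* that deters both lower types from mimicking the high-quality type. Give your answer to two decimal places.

Mid-quality type (on-path payoff 77 − 5.8×3.2 = 58.44) won't mimic when 58.44 ≥ 105 − 5.8·a*, i.e. a* ≥ 8.03.
Low-quality type (on-path payoff 41) won't mimic when 41 ≥ 105 − 13.2·a*, i.e. a* ≥ 4.85.
Both must hold, so a* = max(4.85, 8.03) = 8.03. The mid-quality type's constraint binds.

8.03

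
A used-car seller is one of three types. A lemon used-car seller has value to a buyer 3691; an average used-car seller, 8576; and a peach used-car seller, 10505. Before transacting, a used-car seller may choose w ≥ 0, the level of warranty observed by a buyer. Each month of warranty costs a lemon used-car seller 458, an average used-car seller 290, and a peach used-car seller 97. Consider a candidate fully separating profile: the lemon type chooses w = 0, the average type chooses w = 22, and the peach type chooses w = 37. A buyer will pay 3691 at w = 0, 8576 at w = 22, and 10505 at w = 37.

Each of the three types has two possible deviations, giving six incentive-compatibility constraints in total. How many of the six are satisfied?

5

Lemon (own payoff 3691): to w=22 gives 8576 − 458×22 = -1500 → no gain ✓; to w=37 gives 10505 − 458×37 = -6441 → no gain ✓.
Average (own payoff 8576 − 290×22 = 2196): to w=0 gives 3691 → profitable ✗; to w=37 gives 10505 − 290×37 = -225 → no gain ✓.
Peach (own payoff 10505 − 97×37 = 6916): to w=0 gives 3691 → no gain ✓; to w=22 gives 8576 − 97×22 = 6442 → no gain ✓.
5 of the 6 constraints hold; not an equilibrium.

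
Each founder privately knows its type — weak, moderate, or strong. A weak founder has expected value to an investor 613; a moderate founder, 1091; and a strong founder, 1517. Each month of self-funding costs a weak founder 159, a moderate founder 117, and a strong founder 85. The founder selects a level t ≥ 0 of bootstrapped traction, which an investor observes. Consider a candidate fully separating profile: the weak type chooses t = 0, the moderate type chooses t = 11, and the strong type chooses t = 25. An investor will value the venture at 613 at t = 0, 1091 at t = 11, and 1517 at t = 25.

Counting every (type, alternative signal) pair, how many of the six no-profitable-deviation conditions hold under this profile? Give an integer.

Strong (own payoff 1517 − 85×25 = -608): to t=0 gives 613 → profitable ✗; to t=11 gives 1091 − 85×11 = 156 → profitable ✗.
Moderate (own payoff 1091 − 117×11 = -196): to t=0 gives 613 → profitable ✗; to t=25 gives 1517 − 117×25 = -1408 → no gain ✓.
Weak (own payoff 613): to t=11 gives 1091 − 159×11 = -658 → no gain ✓; to t=25 gives 1517 − 159×25 = -2458 → no gain ✓.
3 of the 6 constraints hold; not an equilibrium.

3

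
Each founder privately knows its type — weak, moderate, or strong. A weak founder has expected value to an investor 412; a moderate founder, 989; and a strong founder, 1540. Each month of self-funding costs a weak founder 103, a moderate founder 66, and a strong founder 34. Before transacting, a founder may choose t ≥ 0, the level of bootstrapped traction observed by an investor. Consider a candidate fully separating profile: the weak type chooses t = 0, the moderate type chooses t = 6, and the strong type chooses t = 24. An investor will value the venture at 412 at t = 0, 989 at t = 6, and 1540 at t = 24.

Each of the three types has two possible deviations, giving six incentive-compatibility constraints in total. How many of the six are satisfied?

Weak (own payoff 412): to t=6 gives 989 − 103×6 = 371 → no gain ✓; to t=24 gives 1540 − 103×24 = -932 → no gain ✓.
Moderate (own payoff 989 − 66×6 = 593): to t=0 gives 412 → no gain ✓; to t=24 gives 1540 − 66×24 = -44 → no gain ✓.
Strong (own payoff 1540 − 34×24 = 724): to t=0 gives 412 → no gain ✓; to t=6 gives 989 − 34×6 = 785 → profitable ✗.
5 of the 6 constraints hold; not an equilibrium.

5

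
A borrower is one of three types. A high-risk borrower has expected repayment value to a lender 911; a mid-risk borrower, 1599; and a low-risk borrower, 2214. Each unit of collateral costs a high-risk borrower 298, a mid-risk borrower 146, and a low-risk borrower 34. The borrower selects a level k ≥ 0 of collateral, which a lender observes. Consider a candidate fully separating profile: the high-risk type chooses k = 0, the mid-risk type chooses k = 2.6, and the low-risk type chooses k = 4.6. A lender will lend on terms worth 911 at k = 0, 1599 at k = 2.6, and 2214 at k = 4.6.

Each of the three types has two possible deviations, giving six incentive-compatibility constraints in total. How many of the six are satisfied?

Low-risk (own payoff 2214 − 34×4.6 = 2057.6): to k=0 gives 911 → no gain ✓; to k=2.6 gives 1599 − 34×2.6 = 1510.6 → no gain ✓.
High-risk (own payoff 911): to k=2.6 gives 1599 − 298×2.6 = 824.2 → no gain ✓; to k=4.6 gives 2214 − 298×4.6 = 843.2 → no gain ✓.
Mid-risk (own payoff 1599 − 146×2.6 = 1219.4): to k=0 gives 911 → no gain ✓; to k=4.6 gives 2214 − 146×4.6 = 1542.4 → profitable ✗.
5 of the 6 constraints hold; not an equilibrium.

5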